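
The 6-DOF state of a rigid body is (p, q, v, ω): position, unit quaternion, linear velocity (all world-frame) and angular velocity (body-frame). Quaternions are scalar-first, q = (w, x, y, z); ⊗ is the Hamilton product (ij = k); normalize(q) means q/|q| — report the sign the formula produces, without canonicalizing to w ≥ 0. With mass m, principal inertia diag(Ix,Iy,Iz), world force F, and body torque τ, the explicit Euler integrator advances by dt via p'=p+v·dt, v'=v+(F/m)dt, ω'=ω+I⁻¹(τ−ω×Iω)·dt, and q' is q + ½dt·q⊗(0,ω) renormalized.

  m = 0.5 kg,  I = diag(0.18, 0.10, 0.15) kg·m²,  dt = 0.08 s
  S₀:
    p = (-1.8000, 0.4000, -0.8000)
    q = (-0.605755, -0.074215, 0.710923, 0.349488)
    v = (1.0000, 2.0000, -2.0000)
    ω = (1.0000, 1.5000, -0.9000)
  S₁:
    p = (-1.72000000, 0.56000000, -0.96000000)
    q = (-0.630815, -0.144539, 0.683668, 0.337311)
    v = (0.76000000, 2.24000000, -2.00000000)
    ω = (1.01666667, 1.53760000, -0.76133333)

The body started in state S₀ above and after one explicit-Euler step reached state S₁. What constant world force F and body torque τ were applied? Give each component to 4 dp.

F = (-1.5000, 1.5000, 0.0000)
τ = (-0.0300, 0.0200, 0.1400)

Δω = ω₁−ω₀ = (0.01666667, 0.03760000, 0.13866667)
ω₀×(Iω₀) = (-0.0675, -0.0270, -0.1200)
applied torque τ = (-0.0300, 0.0200, 0.1400)
Δv = v₁−v₀ = (-0.24000000, 0.24000000, 0.00000000)
applied force F = (-1.5000, 1.5000, 0.0000)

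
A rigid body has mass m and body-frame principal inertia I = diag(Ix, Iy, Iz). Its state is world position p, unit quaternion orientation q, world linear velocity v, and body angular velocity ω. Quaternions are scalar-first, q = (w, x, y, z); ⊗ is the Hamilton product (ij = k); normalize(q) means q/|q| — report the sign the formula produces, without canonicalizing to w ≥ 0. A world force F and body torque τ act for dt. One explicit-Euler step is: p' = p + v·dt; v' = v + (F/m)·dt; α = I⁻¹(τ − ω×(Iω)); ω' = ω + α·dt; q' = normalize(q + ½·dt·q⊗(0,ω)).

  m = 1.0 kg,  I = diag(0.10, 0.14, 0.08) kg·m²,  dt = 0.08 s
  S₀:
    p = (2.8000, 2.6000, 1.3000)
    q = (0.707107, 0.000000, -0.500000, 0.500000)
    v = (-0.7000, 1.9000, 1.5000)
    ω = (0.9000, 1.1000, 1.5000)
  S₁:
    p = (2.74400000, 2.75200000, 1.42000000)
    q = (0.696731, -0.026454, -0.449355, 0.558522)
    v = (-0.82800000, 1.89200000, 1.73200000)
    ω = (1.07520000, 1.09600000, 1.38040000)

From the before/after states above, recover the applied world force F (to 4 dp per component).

v₁ − v₀ = (-0.12800000, -0.00800000, 0.23200000)
applied force F = (-1.6000, -0.1000, 2.9000)

F = (-1.6000, -0.1000, 2.9000)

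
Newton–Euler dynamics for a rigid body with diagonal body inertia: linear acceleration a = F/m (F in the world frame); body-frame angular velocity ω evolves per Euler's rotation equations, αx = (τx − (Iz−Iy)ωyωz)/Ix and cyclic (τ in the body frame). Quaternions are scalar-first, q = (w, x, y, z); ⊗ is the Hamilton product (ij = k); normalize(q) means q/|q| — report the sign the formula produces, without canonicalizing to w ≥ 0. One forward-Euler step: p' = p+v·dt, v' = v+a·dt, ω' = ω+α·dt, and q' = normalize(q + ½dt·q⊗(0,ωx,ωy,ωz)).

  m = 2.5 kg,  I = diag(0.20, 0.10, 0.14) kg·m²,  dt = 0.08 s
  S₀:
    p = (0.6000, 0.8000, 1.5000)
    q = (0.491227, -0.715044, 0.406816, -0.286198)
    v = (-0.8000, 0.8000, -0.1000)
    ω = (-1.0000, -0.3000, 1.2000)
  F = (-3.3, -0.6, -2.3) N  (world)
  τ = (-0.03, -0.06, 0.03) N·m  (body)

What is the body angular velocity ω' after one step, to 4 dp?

gyro term ω×Iω = (-0.0144, -0.0720, -0.0300)
angular accel α = (-0.0780, 0.1200, 0.4286)
ω + α·dt = (-1.0062, -0.2904, 1.2343)

ω' = (-1.0062, -0.2904, 1.2343)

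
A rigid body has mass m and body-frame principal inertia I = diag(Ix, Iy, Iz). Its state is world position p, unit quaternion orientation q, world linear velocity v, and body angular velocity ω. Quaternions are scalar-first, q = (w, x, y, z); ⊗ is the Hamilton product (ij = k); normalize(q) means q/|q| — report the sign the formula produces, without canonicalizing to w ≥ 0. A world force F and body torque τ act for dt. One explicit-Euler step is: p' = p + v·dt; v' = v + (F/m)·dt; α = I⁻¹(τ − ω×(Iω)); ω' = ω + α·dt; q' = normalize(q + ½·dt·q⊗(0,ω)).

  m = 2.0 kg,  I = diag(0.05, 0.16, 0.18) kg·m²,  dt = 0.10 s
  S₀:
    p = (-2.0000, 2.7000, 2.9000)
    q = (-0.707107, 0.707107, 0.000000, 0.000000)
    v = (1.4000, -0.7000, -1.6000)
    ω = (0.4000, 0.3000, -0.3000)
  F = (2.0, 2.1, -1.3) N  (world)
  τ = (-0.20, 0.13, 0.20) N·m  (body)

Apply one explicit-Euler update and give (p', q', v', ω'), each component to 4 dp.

ω×(Iω) gyroscopic = (-0.0018, 0.0156, 0.0132)
α = I⁻¹(τ − ω×Iω) = (-3.9640, 0.7150, 1.0378)
new body rate ω' = (0.0036, 0.3715, -0.1962)
q⊗(0,ω) = (-0.2828428, -0.2828428, 0.0000000, 0.4242642)
q + ½dt·q⊗(0,ω), renormalized = (-0.7209, 0.6927, 0.0000, 0.0212)
a = F/m = (1.0000, 1.0500, -0.6500)
p' = p + v·dt = (-1.8600, 2.6300, 2.7400)
v' = v + a·dt = (1.5000, -0.5950, -1.6650)

p' = (-1.8600, 2.6300, 2.7400)
q' = (-0.7209, 0.6927, 0.0000, 0.0212)
v' = (1.5000, -0.5950, -1.6650)
ω' = (0.0036, 0.3715, -0.1962)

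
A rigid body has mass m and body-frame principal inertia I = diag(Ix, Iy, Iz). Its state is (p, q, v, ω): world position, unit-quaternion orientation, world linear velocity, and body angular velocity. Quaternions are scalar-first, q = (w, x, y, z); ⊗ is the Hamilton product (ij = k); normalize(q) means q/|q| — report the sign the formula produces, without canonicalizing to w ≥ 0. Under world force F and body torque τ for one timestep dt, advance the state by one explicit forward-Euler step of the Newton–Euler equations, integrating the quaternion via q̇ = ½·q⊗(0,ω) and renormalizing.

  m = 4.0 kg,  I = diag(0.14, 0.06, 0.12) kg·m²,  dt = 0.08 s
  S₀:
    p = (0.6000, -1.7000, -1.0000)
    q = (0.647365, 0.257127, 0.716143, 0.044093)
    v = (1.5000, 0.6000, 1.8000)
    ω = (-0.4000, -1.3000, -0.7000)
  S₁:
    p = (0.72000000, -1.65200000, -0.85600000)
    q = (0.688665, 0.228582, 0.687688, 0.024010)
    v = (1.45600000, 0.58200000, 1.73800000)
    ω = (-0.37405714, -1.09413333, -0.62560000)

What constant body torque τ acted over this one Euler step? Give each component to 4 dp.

Δω = ω₁−ω₀ = (0.02594286, 0.20586667, 0.07440000)
applied torque τ = (0.1000, 0.1600, 0.0700)

τ = (0.1000, 0.1600, 0.0700)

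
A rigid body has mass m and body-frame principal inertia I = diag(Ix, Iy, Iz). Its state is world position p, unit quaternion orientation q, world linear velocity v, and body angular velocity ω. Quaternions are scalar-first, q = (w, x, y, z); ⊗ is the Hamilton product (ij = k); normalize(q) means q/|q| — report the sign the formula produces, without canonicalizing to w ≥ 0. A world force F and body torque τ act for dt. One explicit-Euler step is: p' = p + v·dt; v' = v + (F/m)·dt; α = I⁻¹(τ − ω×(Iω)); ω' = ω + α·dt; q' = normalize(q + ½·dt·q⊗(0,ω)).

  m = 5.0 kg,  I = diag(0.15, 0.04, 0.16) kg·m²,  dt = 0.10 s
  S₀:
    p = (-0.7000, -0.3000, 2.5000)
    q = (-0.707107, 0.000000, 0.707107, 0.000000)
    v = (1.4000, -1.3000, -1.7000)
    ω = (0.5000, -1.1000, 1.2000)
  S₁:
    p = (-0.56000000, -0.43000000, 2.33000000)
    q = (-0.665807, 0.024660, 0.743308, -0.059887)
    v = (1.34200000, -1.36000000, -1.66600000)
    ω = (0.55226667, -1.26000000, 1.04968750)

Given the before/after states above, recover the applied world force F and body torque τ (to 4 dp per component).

F = (-2.9000, -3.0000, 1.7000)
τ = (-0.0800, -0.0700, -0.1800)

v₁ − v₀ = (-0.05800000, -0.06000000, 0.03400000)
m·(v₁−v₀)/dt = (-2.9000, -3.0000, 1.7000)
Δω = ω₁−ω₀ = (0.05226667, -0.16000000, -0.15031250)
gyro term ω₀×Iω₀ = (-0.1584, -0.0060, 0.0605)
I·α + gyro = (-0.0800, -0.0700, -0.1800)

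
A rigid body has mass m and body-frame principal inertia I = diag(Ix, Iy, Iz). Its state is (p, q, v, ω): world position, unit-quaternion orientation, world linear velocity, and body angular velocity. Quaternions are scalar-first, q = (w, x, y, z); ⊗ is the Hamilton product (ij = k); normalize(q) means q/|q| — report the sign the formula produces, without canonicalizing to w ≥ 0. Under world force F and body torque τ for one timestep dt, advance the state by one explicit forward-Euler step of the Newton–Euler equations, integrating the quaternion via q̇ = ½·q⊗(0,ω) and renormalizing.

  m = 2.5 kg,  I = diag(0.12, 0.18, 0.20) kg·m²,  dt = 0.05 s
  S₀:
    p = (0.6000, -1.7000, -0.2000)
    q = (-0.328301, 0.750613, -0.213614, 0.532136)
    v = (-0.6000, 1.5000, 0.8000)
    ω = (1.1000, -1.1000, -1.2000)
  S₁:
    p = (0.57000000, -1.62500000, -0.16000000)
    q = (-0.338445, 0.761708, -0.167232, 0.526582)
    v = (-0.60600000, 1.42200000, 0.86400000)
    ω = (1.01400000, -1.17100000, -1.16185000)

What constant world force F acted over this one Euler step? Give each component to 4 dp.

F = (-0.3000, -3.9000, 3.2000)

velocity change Δv = (-0.00600000, -0.07800000, 0.06400000)
applied force F = (-0.3000, -3.9000, 3.2000)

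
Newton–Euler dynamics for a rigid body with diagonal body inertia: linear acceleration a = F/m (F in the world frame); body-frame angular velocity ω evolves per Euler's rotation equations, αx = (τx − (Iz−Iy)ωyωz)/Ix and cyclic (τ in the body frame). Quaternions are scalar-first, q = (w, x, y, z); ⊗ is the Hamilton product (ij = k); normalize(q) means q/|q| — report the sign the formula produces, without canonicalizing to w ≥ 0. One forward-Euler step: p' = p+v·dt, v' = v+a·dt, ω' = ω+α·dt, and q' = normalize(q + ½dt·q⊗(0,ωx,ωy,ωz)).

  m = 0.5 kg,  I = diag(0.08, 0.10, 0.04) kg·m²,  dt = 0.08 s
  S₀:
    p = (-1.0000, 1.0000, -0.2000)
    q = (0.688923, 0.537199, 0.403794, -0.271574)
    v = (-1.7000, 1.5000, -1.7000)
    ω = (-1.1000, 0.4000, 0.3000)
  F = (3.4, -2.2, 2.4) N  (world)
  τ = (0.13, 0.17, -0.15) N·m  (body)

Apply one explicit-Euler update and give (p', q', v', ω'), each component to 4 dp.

a = (6.8000, -4.4000, 4.8000)
p + v·dt = (-1.1360, 1.1200, -0.3360)
v + (F/m)dt = (-1.1560, 1.1480, -1.3160)
gyro term ω×Iω = (-0.0072, -0.0132, -0.0088)
(τ − ω×Iω)/I = (1.7150, 1.8320, -3.5300)
ω + α·dt = (-0.9628, 0.5466, 0.0176)
2q̇ = q⊗(0,ω) = (0.5108735, -0.5280475, 0.4131409, 0.8657299)
updated quaternion q' = (0.7085, 0.5155, 0.4198, -0.2367)

p' = (-1.1360, 1.1200, -0.3360)
q' = (0.7085, 0.5155, 0.4198, -0.2367)
v' = (-1.1560, 1.1480, -1.3160)
ω' = (-0.9628, 0.5466, 0.0176)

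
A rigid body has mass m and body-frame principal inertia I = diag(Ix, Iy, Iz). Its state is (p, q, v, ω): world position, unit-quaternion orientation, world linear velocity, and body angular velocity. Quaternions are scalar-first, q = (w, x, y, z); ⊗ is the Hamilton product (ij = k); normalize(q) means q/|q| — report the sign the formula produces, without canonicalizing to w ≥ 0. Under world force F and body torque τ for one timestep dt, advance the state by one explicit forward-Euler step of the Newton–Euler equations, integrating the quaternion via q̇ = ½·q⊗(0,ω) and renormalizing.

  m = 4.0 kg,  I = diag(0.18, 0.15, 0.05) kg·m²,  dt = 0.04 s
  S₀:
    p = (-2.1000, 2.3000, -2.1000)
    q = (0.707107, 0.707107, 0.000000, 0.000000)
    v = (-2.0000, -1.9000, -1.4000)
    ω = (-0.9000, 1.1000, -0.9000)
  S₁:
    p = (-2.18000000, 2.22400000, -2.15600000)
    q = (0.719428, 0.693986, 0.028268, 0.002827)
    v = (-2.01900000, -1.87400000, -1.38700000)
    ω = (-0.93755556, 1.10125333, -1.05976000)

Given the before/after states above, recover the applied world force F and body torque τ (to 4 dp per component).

F = (-1.9000, 2.6000, 1.3000)
τ = (-0.0700, 0.1100, -0.1700)

rate change Δω = (-0.03755556, 0.00125333, -0.15976000)
precession coupling = (0.0990, 0.1053, 0.0297)
applied torque τ = (-0.0700, 0.1100, -0.1700)
v₁ − v₀ = (-0.01900000, 0.02600000, 0.01300000)
m·(v₁−v₀)/dt = (-1.9000, 2.6000, 1.3000)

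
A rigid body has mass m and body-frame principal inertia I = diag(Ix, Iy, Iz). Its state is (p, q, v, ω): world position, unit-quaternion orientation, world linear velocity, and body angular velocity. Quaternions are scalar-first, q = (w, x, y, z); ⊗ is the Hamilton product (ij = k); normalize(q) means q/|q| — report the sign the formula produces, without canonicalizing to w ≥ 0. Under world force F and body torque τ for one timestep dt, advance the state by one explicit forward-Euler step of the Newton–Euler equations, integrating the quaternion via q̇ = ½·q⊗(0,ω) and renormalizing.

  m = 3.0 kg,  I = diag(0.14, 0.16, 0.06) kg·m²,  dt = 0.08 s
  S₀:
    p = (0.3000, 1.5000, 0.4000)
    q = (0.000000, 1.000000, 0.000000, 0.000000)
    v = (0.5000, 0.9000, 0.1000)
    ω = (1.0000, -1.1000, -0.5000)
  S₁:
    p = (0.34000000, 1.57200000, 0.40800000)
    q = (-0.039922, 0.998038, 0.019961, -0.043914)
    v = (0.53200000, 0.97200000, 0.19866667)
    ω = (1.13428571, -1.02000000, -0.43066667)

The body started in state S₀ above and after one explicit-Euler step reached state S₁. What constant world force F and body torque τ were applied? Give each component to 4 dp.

F = (1.2000, 2.7000, 3.7000)
τ = (0.1800, 0.1200, 0.0300)

velocity change Δv = (0.03200000, 0.07200000, 0.09866667)
F = m·Δv/dt = (1.2000, 2.7000, 3.7000)
Δω = ω₁−ω₀ = (0.13428571, 0.08000000, 0.06933333)
ω₀×(Iω₀) = (-0.0550, -0.0400, -0.0220)
τ = I·(Δω/dt) + ω₀×(Iω₀) = (0.1800, 0.1200, 0.0300)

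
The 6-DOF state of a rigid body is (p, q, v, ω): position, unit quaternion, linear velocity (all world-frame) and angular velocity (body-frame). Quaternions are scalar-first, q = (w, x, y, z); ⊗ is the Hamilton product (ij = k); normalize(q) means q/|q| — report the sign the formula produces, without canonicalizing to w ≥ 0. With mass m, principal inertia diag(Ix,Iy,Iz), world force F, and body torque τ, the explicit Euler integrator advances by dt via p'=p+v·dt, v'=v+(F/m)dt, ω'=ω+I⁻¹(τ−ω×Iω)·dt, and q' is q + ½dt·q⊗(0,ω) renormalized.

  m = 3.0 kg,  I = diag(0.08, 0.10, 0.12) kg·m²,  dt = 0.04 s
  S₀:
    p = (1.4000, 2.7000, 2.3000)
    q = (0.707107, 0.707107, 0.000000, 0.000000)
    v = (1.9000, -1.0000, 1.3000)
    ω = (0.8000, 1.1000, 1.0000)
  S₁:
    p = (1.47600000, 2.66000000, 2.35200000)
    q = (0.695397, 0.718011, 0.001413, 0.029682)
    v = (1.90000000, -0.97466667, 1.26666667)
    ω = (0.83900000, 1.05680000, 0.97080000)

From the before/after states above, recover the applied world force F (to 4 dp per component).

F = (0.0000, 1.9000, -2.5000)

v₁ − v₀ = (0.00000000, 0.02533333, -0.03333333)
applied force F = (0.0000, 1.9000, -2.5000)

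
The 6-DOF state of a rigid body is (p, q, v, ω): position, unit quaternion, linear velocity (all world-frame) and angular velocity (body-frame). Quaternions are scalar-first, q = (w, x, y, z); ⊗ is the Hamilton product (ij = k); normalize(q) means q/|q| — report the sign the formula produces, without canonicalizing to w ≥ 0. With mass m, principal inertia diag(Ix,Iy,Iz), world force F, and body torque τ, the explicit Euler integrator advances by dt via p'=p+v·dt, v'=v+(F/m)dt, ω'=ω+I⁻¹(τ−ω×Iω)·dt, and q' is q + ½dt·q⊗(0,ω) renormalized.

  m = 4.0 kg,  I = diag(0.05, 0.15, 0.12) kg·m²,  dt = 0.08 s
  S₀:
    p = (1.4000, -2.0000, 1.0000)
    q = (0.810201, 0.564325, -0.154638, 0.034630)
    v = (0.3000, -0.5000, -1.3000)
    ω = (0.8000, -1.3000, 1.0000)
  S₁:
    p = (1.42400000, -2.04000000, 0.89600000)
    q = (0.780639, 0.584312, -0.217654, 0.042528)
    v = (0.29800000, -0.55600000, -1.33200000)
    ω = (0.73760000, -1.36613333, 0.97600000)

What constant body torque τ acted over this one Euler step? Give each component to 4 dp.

ω₁ − ω₀ = (-0.06240000, -0.06613333, -0.02400000)
gyro term ω₀×Iω₀ = (0.0390, -0.0560, -0.1040)
τ = I·(Δω/dt) + ω₀×(Iω₀) = (0.0000, -0.1800, -0.1400)

τ = (0.0000, -0.1800, -0.1400)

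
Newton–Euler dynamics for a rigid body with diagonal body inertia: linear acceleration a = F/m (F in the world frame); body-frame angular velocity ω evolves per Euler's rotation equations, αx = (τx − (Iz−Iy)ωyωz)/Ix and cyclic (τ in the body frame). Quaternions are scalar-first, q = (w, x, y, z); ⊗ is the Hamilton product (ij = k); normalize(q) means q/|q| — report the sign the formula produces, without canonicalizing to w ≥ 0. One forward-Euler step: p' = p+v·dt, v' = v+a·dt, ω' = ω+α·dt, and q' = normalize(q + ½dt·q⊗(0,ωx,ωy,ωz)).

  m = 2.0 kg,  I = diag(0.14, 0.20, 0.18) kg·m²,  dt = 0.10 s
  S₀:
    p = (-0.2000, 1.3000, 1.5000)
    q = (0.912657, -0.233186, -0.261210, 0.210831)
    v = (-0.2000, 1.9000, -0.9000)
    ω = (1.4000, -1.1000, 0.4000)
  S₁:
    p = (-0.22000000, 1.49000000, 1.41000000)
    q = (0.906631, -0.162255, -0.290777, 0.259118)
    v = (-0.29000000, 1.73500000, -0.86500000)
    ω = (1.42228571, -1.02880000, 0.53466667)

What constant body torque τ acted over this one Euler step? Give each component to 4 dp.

τ = (0.0400, 0.1200, 0.1500)

rate change Δω = (0.02228571, 0.07120000, 0.13466667)
τ = I·(Δω/dt) + ω₀×(Iω₀) = (0.0400, 0.1200, 0.1500)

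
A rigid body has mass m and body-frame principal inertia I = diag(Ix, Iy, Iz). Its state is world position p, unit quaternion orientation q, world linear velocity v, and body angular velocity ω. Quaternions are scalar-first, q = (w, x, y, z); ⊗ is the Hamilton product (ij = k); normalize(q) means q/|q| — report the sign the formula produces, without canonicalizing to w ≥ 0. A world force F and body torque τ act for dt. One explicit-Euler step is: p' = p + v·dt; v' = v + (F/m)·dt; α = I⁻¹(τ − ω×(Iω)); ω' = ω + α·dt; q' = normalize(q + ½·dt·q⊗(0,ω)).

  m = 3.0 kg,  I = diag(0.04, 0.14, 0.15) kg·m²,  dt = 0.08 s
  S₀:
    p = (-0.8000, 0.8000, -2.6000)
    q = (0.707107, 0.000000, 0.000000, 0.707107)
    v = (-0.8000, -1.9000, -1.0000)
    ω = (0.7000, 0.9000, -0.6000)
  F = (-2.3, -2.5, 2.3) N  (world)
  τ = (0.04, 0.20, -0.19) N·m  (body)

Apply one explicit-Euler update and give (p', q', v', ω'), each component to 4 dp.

p + v·dt = (-0.8640, 0.6480, -2.6800)
v + (F/m)dt = (-0.8613, -1.9667, -0.9387)
gyro term ω×Iω = (-0.0054, 0.0462, 0.0630)
(τ − ω×Iω)/I = (1.1350, 1.0986, -1.6867)
ω + α·dt = (0.7908, 0.9879, -0.7349)
Hamilton product q⊗(0,ω) = (0.4242642, -0.1414214, 1.1313712, -0.4242642)
updated quaternion q' = (0.7231, -0.0056, 0.0452, 0.6892)

p' = (-0.8640, 0.6480, -2.6800)
q' = (0.7231, -0.0056, 0.0452, 0.6892)
v' = (-0.8613, -1.9667, -0.9387)
ω' = (0.7908, 0.9879, -0.7349)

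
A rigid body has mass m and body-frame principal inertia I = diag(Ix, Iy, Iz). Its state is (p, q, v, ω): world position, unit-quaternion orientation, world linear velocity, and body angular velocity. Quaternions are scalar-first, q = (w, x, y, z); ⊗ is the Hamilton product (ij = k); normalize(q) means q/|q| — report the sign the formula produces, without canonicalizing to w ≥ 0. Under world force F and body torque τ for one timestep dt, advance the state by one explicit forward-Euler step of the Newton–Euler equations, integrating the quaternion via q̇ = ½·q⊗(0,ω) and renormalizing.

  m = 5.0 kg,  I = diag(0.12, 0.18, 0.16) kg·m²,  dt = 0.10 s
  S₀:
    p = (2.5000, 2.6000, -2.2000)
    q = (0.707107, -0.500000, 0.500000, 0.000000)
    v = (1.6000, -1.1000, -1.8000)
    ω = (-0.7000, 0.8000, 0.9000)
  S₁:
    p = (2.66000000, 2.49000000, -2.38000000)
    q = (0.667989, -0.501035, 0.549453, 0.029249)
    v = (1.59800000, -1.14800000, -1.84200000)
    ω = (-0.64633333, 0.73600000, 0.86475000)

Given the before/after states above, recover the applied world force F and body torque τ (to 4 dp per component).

rate change Δω = (0.05366667, -0.06400000, -0.03525000)
gyro term ω₀×Iω₀ = (-0.0144, 0.0252, -0.0336)
applied torque τ = (0.0500, -0.0900, -0.0900)
velocity change Δv = (-0.00200000, -0.04800000, -0.04200000)
F = m·Δv/dt = (-0.1000, -2.4000, -2.1000)

F = (-0.1000, -2.4000, -2.1000)
τ = (0.0500, -0.0900, -0.0900)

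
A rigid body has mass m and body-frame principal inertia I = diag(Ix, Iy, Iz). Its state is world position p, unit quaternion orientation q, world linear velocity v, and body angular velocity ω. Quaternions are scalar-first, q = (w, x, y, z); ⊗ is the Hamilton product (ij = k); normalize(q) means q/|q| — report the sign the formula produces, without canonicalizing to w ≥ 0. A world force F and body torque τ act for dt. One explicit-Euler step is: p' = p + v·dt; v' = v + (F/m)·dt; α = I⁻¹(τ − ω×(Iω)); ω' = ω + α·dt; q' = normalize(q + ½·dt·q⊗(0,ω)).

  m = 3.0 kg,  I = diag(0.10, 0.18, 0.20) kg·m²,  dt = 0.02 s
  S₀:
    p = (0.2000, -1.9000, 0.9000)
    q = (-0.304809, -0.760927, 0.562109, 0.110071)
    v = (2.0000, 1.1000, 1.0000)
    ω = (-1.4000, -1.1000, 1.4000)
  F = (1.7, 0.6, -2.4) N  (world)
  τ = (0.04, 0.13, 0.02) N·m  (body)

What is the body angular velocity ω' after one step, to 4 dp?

ω' = (-1.3858, -1.1073, 1.3897)

angular accel α = (0.7080, -0.3667, -0.5160)
ω' = ω + α·dt = (-1.3858, -1.1073, 1.3897)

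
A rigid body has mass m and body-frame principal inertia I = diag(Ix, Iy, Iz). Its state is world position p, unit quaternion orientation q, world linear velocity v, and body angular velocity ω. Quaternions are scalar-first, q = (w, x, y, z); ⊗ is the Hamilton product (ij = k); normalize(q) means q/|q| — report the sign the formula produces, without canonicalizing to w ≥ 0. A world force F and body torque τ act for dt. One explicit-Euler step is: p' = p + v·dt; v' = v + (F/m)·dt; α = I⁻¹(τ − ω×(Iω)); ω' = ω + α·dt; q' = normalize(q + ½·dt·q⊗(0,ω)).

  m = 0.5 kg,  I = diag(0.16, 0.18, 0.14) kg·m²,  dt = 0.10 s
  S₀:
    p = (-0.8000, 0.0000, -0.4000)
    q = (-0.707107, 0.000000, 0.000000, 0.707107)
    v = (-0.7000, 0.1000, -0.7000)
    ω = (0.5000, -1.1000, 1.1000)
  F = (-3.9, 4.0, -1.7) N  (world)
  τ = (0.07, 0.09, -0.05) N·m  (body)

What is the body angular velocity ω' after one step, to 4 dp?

α = I⁻¹(τ − ω×Iω) = (0.1350, 0.4389, -0.2786)
ω + α·dt = (0.5135, -1.0561, 1.0721)

ω' = (0.5135, -1.0561, 1.0721)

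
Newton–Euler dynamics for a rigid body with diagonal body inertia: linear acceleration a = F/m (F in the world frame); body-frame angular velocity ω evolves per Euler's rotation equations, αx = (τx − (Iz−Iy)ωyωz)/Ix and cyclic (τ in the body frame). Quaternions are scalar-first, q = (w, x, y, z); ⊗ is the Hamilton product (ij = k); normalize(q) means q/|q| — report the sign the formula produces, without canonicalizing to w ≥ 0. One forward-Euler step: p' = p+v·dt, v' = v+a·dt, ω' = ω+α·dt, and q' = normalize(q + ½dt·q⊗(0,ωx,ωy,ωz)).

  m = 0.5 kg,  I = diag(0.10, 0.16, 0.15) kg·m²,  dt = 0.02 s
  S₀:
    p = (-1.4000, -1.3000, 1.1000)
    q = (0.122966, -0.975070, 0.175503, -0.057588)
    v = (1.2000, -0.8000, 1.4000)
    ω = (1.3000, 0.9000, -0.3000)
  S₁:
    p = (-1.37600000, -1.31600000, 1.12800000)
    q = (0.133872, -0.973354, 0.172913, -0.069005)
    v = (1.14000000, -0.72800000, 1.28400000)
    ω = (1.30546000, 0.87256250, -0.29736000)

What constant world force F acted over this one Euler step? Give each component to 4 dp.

F = (-1.5000, 1.8000, -2.9000)

v₁ − v₀ = (-0.06000000, 0.07200000, -0.11600000)
F = m·Δv/dt = (-1.5000, 1.8000, -2.9000)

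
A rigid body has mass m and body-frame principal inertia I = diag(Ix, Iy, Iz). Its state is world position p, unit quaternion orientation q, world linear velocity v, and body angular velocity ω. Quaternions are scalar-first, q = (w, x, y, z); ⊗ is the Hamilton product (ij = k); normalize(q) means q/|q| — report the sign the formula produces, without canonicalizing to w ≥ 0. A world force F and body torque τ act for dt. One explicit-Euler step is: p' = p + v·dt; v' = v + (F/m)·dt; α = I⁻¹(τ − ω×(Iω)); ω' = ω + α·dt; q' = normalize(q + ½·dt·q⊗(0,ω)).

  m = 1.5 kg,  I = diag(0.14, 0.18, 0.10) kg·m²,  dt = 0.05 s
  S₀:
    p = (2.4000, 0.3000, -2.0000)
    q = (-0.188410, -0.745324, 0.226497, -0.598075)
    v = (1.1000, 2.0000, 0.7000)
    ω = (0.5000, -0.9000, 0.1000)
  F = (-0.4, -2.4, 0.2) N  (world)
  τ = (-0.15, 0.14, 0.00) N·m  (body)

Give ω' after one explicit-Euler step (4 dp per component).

ω' = (0.4439, -0.8617, 0.1090)

precession coupling ω×(Iω) = (0.0072, 0.0020, -0.0180)
α = I⁻¹(τ − ω×Iω) = (-1.1229, 0.7667, 0.1800)
ω' = ω + α·dt = (0.4439, -0.8617, 0.1090)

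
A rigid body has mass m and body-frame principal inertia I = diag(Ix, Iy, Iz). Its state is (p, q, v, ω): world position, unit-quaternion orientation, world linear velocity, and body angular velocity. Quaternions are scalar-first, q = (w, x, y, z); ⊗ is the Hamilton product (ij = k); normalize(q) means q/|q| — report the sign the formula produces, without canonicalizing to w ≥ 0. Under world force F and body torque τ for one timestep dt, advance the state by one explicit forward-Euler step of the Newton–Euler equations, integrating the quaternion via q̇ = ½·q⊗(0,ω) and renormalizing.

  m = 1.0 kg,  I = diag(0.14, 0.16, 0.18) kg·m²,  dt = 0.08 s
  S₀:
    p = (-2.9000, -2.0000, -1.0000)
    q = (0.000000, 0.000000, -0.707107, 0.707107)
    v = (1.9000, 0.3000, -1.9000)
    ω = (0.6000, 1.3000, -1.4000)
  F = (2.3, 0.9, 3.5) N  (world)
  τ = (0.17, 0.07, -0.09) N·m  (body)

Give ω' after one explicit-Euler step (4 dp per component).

(τ − ω×Iω)/I = (1.4743, 0.2275, -0.5867)
ω + α·dt = (0.7179, 1.3182, -1.4469)

ω' = (0.7179, 1.3182, -1.4469)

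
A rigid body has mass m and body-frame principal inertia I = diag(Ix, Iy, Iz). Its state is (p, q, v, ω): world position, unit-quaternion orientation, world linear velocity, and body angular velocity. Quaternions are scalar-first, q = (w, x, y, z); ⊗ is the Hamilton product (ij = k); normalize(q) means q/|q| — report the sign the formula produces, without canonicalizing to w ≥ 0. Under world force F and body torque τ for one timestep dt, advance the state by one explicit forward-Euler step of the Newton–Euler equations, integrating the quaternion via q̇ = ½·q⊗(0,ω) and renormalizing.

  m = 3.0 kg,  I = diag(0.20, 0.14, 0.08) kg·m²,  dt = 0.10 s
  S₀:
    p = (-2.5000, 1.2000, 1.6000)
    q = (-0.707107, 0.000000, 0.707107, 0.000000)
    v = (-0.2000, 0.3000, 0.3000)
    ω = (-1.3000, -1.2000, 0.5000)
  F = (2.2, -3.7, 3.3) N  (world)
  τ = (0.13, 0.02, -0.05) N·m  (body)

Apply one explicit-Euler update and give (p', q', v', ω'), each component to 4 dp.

p' = (-2.5200, 1.2300, 1.6300)
q' = (-0.6619, 0.0634, 0.7464, 0.0282)
v' = (-0.1267, 0.1767, 0.4100)
ω' = (-1.2530, -1.1300, 0.5545)

gyro term ω×Iω = (0.0360, -0.0780, -0.0936)
angular accel α = (0.4700, 0.7000, 0.5450)
new body rate ω' = (-1.2530, -1.1300, 0.5545)
Hamilton product q⊗(0,ω) = (0.8485284, 1.2727926, 0.8485284, 0.5656856)
updated quaternion q' = (-0.6619, 0.0634, 0.7464, 0.0282)
linear accel F/m = (0.7333, -1.2333, 1.1000)
p + v·dt = (-2.5200, 1.2300, 1.6300)
new velocity v' = (-0.1267, 0.1767, 0.4100)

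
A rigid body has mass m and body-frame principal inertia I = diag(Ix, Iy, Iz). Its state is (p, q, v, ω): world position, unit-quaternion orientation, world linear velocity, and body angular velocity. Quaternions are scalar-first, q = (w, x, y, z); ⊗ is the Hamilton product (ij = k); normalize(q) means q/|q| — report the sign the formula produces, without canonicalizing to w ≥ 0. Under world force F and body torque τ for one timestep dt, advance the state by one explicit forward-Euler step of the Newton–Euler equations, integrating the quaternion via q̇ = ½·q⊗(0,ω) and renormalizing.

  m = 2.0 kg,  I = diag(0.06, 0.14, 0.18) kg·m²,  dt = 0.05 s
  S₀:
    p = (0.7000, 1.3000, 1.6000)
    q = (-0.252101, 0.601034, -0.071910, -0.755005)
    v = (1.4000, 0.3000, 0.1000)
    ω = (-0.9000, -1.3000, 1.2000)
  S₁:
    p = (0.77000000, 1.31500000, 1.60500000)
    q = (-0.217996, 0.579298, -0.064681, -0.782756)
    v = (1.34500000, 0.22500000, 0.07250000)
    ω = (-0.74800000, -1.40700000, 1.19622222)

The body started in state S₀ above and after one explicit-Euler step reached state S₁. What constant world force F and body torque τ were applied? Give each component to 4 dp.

F = (-2.2000, -3.0000, -1.1000)
τ = (0.1200, -0.1700, 0.0800)

velocity change Δv = (-0.05500000, -0.07500000, -0.02750000)
m·(v₁−v₀)/dt = (-2.2000, -3.0000, -1.1000)
rate change Δω = (0.15200000, -0.10700000, -0.00377778)
τ = I·(Δω/dt) + ω₀×(Iω₀) = (0.1200, -0.1700, 0.0800)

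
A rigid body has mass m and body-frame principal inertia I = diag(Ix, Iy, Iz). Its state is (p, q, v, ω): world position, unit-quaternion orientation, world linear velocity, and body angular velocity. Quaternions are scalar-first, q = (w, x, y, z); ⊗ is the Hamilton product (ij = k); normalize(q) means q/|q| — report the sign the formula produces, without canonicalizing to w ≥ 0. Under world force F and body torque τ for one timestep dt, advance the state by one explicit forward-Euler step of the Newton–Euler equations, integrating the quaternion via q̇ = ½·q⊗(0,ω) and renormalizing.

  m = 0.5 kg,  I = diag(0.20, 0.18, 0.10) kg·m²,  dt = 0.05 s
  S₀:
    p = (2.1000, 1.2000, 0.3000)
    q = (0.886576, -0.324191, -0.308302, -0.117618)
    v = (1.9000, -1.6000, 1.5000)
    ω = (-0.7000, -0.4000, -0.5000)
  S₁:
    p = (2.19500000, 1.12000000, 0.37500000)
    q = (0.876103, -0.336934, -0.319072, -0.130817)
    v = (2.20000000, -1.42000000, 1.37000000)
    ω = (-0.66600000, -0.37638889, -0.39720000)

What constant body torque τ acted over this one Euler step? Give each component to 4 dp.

ω₁ − ω₀ = (0.03400000, 0.02361111, 0.10280000)
τ = I·(Δω/dt) + ω₀×(Iω₀) = (0.1200, 0.1200, 0.2000)

τ = (0.1200, 0.1200, 0.2000)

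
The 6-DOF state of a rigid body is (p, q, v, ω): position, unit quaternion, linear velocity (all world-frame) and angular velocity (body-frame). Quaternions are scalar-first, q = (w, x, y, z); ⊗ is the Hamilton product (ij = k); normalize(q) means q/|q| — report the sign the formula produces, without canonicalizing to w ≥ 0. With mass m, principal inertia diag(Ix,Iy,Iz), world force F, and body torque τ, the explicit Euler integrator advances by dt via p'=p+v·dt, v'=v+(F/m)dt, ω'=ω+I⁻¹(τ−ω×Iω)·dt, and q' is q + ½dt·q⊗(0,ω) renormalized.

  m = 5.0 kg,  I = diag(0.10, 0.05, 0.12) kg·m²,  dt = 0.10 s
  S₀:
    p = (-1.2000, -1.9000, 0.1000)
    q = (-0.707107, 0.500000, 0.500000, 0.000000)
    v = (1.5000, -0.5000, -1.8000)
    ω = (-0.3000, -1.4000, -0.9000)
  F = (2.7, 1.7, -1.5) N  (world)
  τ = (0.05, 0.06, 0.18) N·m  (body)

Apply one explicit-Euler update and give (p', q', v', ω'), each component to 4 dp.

p' = (-1.0500, -1.9500, -0.0800)
q' = (-0.6622, 0.4864, 0.5700, 0.0043)
v' = (1.5540, -0.4660, -1.8300)
ω' = (-0.3382, -1.2692, -0.7325)

angular accel α = (-0.3820, 1.3080, 1.6750)
ω' = ω + α·dt = (-0.3382, -1.2692, -0.7325)
q⊗(0,ω) = (0.8500000, -0.2378679, 1.4399498, 0.0863963)
q + ½dt·q⊗(0,ω), renormalized = (-0.6622, 0.4864, 0.5700, 0.0043)
a = (0.5400, 0.3400, -0.3000)
new position p' = (-1.0500, -1.9500, -0.0800)
new velocity v' = (1.5540, -0.4660, -1.8300)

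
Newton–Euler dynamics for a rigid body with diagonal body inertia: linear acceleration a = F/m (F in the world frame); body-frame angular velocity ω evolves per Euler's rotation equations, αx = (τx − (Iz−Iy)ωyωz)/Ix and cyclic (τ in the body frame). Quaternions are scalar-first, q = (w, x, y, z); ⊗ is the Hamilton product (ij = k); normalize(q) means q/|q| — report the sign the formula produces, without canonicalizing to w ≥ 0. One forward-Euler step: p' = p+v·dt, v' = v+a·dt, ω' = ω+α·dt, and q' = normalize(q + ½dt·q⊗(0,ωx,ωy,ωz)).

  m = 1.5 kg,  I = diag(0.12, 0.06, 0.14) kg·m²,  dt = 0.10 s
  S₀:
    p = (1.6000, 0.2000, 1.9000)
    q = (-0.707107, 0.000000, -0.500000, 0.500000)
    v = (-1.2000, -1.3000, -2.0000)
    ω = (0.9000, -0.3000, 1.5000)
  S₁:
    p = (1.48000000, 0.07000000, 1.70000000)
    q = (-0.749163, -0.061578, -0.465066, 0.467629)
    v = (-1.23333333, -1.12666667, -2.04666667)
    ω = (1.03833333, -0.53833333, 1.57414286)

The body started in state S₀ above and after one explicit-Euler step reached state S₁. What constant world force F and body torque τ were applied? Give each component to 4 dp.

rate change Δω = (0.13833333, -0.23833333, 0.07414286)
I·α + gyro = (0.1300, -0.1700, 0.1200)
Δv = v₁−v₀ = (-0.03333333, 0.17333333, -0.04666667)
applied force F = (-0.5000, 2.6000, -0.7000)

F = (-0.5000, 2.6000, -0.7000)
τ = (0.1300, -0.1700, 0.1200)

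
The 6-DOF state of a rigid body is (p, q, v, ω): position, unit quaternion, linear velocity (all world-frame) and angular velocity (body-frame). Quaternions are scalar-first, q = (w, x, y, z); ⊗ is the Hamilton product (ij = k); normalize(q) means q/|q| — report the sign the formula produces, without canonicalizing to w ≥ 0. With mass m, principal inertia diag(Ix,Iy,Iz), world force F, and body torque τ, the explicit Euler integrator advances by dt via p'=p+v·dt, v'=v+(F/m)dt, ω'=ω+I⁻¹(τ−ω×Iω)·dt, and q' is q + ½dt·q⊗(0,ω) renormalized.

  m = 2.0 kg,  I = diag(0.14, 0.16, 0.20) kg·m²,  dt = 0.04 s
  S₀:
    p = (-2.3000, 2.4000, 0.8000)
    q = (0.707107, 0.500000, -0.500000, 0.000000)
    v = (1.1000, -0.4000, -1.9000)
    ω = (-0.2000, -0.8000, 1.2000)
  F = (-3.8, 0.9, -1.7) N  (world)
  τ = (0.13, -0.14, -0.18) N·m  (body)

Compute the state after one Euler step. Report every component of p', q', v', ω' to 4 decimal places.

(τ − ω×Iω)/I = (1.2029, -0.9650, -0.9160)
ω' = ω + α·dt = (-0.1519, -0.8386, 1.1634)
2q̇ = q⊗(0,ω) = (-0.3000000, -0.7414214, -1.1656856, 0.3485284)
q' = normalize(q + ½dt·q⊗(0,ω)) = (0.7008, 0.4850, -0.5231, 0.0070)
linear accel F/m = (-1.9000, 0.4500, -0.8500)
p + v·dt = (-2.2560, 2.3840, 0.7240)
v' = v + a·dt = (1.0240, -0.3820, -1.9340)

p' = (-2.2560, 2.3840, 0.7240)
q' = (0.7008, 0.4850, -0.5231, 0.0070)
v' = (1.0240, -0.3820, -1.9340)
ω' = (-0.1519, -0.8386, 1.1634)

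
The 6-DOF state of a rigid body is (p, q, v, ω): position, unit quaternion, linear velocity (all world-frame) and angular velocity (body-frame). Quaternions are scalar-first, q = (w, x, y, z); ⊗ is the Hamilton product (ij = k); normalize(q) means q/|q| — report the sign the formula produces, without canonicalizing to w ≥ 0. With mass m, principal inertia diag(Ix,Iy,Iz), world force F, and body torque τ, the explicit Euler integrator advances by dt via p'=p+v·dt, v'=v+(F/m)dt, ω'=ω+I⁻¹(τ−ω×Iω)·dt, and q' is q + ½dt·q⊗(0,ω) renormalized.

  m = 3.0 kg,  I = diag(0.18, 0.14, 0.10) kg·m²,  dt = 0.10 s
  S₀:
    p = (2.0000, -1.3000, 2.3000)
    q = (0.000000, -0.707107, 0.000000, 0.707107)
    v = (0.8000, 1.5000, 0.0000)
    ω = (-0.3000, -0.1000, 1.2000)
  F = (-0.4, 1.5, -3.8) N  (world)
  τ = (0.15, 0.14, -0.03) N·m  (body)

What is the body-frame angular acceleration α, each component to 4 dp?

gyro term ω×Iω = (0.0048, -0.0288, -0.0012)
angular accel α = (0.8067, 1.2057, -0.2880)

α = (0.8067, 1.2057, -0.2880)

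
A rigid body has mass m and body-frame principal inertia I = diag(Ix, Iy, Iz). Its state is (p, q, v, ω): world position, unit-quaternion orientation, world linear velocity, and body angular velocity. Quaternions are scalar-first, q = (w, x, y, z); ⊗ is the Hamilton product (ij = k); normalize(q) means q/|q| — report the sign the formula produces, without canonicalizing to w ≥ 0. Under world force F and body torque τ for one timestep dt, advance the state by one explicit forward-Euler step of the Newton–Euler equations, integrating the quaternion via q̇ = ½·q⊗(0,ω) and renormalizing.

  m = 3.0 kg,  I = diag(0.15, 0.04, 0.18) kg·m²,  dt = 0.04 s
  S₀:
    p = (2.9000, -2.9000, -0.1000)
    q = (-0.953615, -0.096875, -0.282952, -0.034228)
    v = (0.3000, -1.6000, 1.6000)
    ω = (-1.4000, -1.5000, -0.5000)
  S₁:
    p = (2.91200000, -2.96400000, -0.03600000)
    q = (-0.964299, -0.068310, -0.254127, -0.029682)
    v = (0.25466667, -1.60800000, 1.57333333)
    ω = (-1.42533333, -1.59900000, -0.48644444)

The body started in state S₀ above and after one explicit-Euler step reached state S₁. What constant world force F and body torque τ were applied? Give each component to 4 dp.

Δω = ω₁−ω₀ = (-0.02533333, -0.09900000, 0.01355556)
gyro term ω₀×Iω₀ = (0.1050, -0.0210, -0.2310)
I·α + gyro = (0.0100, -0.1200, -0.1700)
velocity change Δv = (-0.04533333, -0.00800000, -0.02666667)
F = m·Δv/dt = (-3.4000, -0.6000, -2.0000)

F = (-3.4000, -0.6000, -2.0000)
τ = (0.0100, -0.1200, -0.1700)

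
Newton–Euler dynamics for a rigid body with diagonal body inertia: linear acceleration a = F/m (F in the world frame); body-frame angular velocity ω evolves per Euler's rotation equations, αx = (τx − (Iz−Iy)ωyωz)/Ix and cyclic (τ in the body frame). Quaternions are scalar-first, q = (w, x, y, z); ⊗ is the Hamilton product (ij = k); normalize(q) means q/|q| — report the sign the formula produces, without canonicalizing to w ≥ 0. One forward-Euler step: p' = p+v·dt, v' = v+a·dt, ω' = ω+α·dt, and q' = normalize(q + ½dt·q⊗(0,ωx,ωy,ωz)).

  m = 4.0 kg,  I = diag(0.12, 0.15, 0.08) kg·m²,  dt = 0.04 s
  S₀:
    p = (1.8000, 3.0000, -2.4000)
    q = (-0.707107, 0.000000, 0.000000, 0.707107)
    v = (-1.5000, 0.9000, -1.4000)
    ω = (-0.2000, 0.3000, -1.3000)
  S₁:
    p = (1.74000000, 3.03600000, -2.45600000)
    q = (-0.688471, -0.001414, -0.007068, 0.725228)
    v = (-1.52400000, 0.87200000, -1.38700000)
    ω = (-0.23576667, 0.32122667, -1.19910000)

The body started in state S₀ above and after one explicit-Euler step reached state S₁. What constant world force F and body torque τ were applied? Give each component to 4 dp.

v₁ − v₀ = (-0.02400000, -0.02800000, 0.01300000)
m·(v₁−v₀)/dt = (-2.4000, -2.8000, 1.3000)
Δω = ω₁−ω₀ = (-0.03576667, 0.02122667, 0.10090000)
applied torque τ = (-0.0800, 0.0900, 0.2000)

F = (-2.4000, -2.8000, 1.3000)
τ = (-0.0800, 0.0900, 0.2000)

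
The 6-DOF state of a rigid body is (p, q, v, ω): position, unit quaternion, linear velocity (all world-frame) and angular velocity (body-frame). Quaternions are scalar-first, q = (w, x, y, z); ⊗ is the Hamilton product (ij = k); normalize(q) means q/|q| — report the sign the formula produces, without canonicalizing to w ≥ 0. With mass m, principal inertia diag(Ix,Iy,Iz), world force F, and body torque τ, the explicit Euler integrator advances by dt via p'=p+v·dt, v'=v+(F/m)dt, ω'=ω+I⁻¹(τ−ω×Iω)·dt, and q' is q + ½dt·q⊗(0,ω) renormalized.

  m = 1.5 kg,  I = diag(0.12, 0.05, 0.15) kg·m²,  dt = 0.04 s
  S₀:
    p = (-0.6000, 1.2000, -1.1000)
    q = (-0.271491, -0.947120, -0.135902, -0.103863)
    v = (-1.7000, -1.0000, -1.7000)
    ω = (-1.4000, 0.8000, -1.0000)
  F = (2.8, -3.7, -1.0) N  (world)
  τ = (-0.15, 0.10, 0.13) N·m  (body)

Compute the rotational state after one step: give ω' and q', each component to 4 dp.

ω' = (-1.4233, 0.9136, -0.9862)
q' = (-0.2977, -0.9345, -0.1562, -0.1173)

gyro term ω×Iω = (-0.0800, -0.0420, 0.0784)
angular accel α = (-0.5833, 2.8400, 0.3440)
ω + α·dt = (-1.4233, 0.9136, -0.9862)
Hamilton product q⊗(0,ω) = (-1.3211094, 0.5990798, -1.0189046, -0.6764678)
q + ½dt·q⊗(0,ω), renormalized = (-0.2977, -0.9345, -0.1562, -0.1173)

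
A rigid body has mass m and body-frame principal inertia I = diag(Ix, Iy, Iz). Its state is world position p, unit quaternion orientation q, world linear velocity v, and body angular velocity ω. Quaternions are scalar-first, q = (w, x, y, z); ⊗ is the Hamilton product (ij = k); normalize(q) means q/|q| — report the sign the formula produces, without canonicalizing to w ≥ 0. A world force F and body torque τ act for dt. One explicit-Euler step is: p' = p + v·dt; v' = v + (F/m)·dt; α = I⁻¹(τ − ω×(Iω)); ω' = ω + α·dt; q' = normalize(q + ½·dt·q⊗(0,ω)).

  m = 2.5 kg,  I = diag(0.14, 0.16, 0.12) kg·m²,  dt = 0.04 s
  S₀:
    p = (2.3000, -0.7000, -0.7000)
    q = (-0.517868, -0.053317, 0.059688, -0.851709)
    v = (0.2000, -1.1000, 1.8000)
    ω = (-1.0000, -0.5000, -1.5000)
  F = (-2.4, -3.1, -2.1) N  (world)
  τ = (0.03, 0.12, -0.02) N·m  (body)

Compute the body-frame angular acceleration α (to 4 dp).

α = (0.4286, 0.5625, -0.2500)

gyro term ω×Iω = (-0.0300, 0.0300, 0.0100)
angular accel α = (0.4286, 0.5625, -0.2500)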